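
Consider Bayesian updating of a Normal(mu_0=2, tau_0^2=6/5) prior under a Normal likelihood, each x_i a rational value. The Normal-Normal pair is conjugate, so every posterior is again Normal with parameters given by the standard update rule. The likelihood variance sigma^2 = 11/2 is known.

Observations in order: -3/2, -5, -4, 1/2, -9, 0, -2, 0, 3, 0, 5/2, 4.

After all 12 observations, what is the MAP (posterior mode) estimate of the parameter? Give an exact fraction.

obs 1: x=-3/2 → posterior Normal(92/67, 66/67)
obs 2: x=-5 → posterior Normal(32/79, 66/79)
obs 3: x=-4 → posterior Normal(-16/91, 66/91)
obs 4: x=1/2 → posterior Normal(-10/103, 66/103)
obs 5: x=-9 → posterior Normal(-118/115, 66/115)
obs 6: x=0 → posterior Normal(-118/127, 66/127)
obs 7: x=-2 → posterior Normal(-142/139, 66/139)
obs 8: x=0 → posterior Normal(-142/151, 66/151)
obs 9: x=3 → posterior Normal(-106/163, 66/163)
obs 10: x=0 → posterior Normal(-106/175, 66/175)
obs 11: x=5/2 → posterior Normal(-76/187, 6/17)
obs 12: x=4 → posterior Normal(-28/199, 66/199)

-28/199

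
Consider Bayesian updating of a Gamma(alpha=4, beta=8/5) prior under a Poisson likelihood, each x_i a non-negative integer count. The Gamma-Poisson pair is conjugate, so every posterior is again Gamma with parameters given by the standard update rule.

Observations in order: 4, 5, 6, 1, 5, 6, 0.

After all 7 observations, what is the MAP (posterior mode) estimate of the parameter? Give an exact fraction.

obs 1: x=4 → posterior Gamma(8, 13/5)
obs 2: x=5 → posterior Gamma(13, 18/5)
obs 3: x=6 → posterior Gamma(19, 23/5)
obs 4: x=1 → posterior Gamma(20, 28/5)
obs 5: x=5 → posterior Gamma(25, 33/5)
obs 6: x=6 → posterior Gamma(31, 38/5)
obs 7: x=0 → posterior Gamma(31, 43/5)

150/43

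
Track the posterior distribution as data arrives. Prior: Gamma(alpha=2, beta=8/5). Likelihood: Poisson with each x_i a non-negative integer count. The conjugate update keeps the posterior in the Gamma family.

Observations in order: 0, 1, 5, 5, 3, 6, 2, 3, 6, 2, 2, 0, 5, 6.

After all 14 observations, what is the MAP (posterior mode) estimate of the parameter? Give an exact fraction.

obs 1: x=0 → posterior Gamma(2, 13/5)
obs 2: x=1 → posterior Gamma(3, 18/5)
obs 3: x=5 → posterior Gamma(8, 23/5)
obs 4: x=5 → posterior Gamma(13, 28/5)
obs 5: x=3 → posterior Gamma(16, 33/5)
obs 6: x=6 → posterior Gamma(22, 38/5)
obs 7: x=2 → posterior Gamma(24, 43/5)
obs 8: x=3 → posterior Gamma(27, 48/5)
obs 9: x=6 → posterior Gamma(33, 53/5)
obs 10: x=2 → posterior Gamma(35, 58/5)
obs 11: x=2 → posterior Gamma(37, 63/5)
obs 12: x=0 → posterior Gamma(37, 68/5)
obs 13: x=5 → posterior Gamma(42, 73/5)
obs 14: x=6 → posterior Gamma(48, 78/5)

235/78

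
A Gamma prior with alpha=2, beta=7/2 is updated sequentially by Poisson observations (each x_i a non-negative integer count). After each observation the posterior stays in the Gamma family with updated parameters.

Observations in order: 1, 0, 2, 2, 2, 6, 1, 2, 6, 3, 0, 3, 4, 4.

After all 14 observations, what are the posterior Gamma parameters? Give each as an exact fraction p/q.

obs 1: x=1 → posterior Gamma(3, 9/2)
obs 2: x=0 → posterior Gamma(3, 11/2)
obs 3: x=2 → posterior Gamma(5, 13/2)
obs 4: x=2 → posterior Gamma(7, 15/2)
obs 5: x=2 → posterior Gamma(9, 17/2)
obs 6: x=6 → posterior Gamma(15, 19/2)
obs 7: x=1 → posterior Gamma(16, 21/2)
obs 8: x=2 → posterior Gamma(18, 23/2)
obs 9: x=6 → posterior Gamma(24, 25/2)
obs 10: x=3 → posterior Gamma(27, 27/2)
obs 11: x=0 → posterior Gamma(27, 29/2)
obs 12: x=3 → posterior Gamma(30, 31/2)
obs 13: x=4 → posterior Gamma(34, 33/2)
obs 14: x=4 → posterior Gamma(38, 35/2)

alpha=38, beta=35/2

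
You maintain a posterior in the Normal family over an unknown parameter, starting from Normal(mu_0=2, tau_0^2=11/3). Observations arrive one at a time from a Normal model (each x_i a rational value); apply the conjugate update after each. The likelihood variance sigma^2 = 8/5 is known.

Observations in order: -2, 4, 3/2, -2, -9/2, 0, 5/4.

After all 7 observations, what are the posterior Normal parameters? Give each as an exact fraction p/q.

obs 1: x=-2 → posterior Normal(-62/79, 88/79)
obs 2: x=4 → posterior Normal(79/67, 44/67)
obs 3: x=3/2 → posterior Normal(481/378, 88/189)
obs 4: x=-2 → posterior Normal(261/488, 22/61)
obs 5: x=-9/2 → posterior Normal(-9/23, 88/299)
obs 6: x=0 → posterior Normal(-39/118, 44/177)
obs 7: x=5/4 → posterior Normal(-193/1636, 88/409)

mu_0=-193/1636, tau_0^2=88/409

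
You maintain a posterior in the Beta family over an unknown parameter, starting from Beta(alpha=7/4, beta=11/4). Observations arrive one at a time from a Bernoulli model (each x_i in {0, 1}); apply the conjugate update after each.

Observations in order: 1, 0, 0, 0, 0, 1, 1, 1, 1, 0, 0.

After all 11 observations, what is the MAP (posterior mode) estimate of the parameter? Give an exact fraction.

23/54

obs 1: x=1 → posterior Beta(11/4, 11/4)
obs 2: x=0 → posterior Beta(11/4, 15/4)
obs 3: x=0 → posterior Beta(11/4, 19/4)
obs 4: x=0 → posterior Beta(11/4, 23/4)
obs 5: x=0 → posterior Beta(11/4, 27/4)
obs 6: x=1 → posterior Beta(15/4, 27/4)
obs 7: x=1 → posterior Beta(19/4, 27/4)
obs 8: x=1 → posterior Beta(23/4, 27/4)
obs 9: x=1 → posterior Beta(27/4, 27/4)
obs 10: x=0 → posterior Beta(27/4, 31/4)
obs 11: x=0 → posterior Beta(27/4, 35/4)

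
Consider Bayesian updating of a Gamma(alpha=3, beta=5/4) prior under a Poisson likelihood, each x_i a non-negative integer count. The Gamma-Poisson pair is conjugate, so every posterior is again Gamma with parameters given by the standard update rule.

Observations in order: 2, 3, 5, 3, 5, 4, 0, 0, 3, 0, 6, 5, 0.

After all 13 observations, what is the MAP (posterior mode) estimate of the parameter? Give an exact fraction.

8/3

obs 1: x=2 → posterior Gamma(5, 9/4)
obs 2: x=3 → posterior Gamma(8, 13/4)
obs 3: x=5 → posterior Gamma(13, 17/4)
obs 4: x=3 → posterior Gamma(16, 21/4)
obs 5: x=5 → posterior Gamma(21, 25/4)
obs 6: x=4 → posterior Gamma(25, 29/4)
obs 7: x=0 → posterior Gamma(25, 33/4)
obs 8: x=0 → posterior Gamma(25, 37/4)
obs 9: x=3 → posterior Gamma(28, 41/4)
obs 10: x=0 → posterior Gamma(28, 45/4)
obs 11: x=6 → posterior Gamma(34, 49/4)
obs 12: x=5 → posterior Gamma(39, 53/4)
obs 13: x=0 → posterior Gamma(39, 57/4)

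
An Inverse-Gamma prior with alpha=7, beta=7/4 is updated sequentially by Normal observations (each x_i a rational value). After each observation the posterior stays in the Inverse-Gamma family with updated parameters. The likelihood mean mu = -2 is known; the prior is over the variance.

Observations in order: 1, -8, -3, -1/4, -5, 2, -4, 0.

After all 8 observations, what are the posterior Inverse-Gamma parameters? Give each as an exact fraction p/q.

obs 1: x=1 → posterior Inverse-Gamma(15/2, 25/4)
obs 2: x=-8 → posterior Inverse-Gamma(8, 97/4)
obs 3: x=-3 → posterior Inverse-Gamma(17/2, 99/4)
obs 4: x=-1/4 → posterior Inverse-Gamma(9, 841/32)
obs 5: x=-5 → posterior Inverse-Gamma(19/2, 985/32)
obs 6: x=2 → posterior Inverse-Gamma(10, 1241/32)
obs 7: x=-4 → posterior Inverse-Gamma(21/2, 1305/32)
obs 8: x=0 → posterior Inverse-Gamma(11, 1369/32)

alpha=11, beta=1369/32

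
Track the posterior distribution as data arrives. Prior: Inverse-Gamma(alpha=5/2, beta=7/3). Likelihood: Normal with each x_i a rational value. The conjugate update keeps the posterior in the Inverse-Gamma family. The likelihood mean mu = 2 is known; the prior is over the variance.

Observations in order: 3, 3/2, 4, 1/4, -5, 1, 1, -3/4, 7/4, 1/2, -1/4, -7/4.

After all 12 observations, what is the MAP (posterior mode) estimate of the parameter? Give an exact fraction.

4463/912

obs 1: x=3 → posterior Inverse-Gamma(3, 17/6)
obs 2: x=3/2 → posterior Inverse-Gamma(7/2, 71/24)
obs 3: x=4 → posterior Inverse-Gamma(4, 119/24)
obs 4: x=1/4 → posterior Inverse-Gamma(9/2, 623/96)
obs 5: x=-5 → posterior Inverse-Gamma(5, 2975/96)
obs 6: x=1 → posterior Inverse-Gamma(11/2, 3023/96)
obs 7: x=1 → posterior Inverse-Gamma(6, 3071/96)
obs 8: x=-3/4 → posterior Inverse-Gamma(13/2, 1717/48)
obs 9: x=7/4 → posterior Inverse-Gamma(7, 3437/96)
obs 10: x=1/2 → posterior Inverse-Gamma(15/2, 3545/96)
obs 11: x=-1/4 → posterior Inverse-Gamma(8, 947/24)
obs 12: x=-7/4 → posterior Inverse-Gamma(17/2, 4463/96)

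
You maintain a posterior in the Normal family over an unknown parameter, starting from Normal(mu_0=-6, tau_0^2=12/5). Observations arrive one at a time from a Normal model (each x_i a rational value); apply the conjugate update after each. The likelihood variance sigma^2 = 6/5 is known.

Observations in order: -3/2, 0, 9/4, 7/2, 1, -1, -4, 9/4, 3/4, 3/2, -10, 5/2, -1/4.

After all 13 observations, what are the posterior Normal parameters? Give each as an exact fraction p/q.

mu_0=-4/9, tau_0^2=4/45

obs 1: x=-3/2 → posterior Normal(-3, 4/5)
obs 2: x=0 → posterior Normal(-9/5, 12/25)
obs 3: x=9/4 → posterior Normal(-9/14, 12/35)
obs 4: x=7/2 → posterior Normal(5/18, 4/15)
obs 5: x=1 → posterior Normal(9/22, 12/55)
obs 6: x=-1 → posterior Normal(5/26, 12/65)
obs 7: x=-4 → posterior Normal(-11/30, 4/25)
obs 8: x=9/4 → posterior Normal(-1/17, 12/85)
obs 9: x=3/4 → posterior Normal(1/38, 12/95)
obs 10: x=3/2 → posterior Normal(1/6, 4/35)
obs 11: x=-10 → posterior Normal(-33/46, 12/115)
obs 12: x=5/2 → posterior Normal(-23/50, 12/125)
obs 13: x=-1/4 → posterior Normal(-4/9, 4/45)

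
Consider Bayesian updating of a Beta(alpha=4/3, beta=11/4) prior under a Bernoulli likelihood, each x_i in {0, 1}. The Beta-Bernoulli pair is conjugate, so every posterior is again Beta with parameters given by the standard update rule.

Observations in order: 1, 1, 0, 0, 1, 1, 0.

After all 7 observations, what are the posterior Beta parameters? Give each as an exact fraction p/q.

alpha=16/3, beta=23/4

obs 1: x=1 → posterior Beta(7/3, 11/4)
obs 2: x=1 → posterior Beta(10/3, 11/4)
obs 3: x=0 → posterior Beta(10/3, 15/4)
obs 4: x=0 → posterior Beta(10/3, 19/4)
obs 5: x=1 → posterior Beta(13/3, 19/4)
obs 6: x=1 → posterior Beta(16/3, 19/4)
obs 7: x=0 → posterior Beta(16/3, 23/4)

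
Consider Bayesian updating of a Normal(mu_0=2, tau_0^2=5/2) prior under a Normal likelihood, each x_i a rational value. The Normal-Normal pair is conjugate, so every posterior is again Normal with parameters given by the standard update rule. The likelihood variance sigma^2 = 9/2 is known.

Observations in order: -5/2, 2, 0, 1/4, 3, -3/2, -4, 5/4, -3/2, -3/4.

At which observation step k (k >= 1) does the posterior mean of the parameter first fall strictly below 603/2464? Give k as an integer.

obs 1: x=-5/2 → posterior Normal(11/28, 45/28)
obs 2: x=2 → posterior Normal(31/38, 45/38)
obs 3: x=0 → posterior Normal(31/48, 15/16)
obs 4: x=1/4 → posterior Normal(67/116, 45/58)
obs 5: x=3 → posterior Normal(127/136, 45/68)
obs 6: x=-3/2 → posterior Normal(97/156, 15/26)
obs 7: x=-4 → posterior Normal(17/176, 45/88)
obs 8: x=5/4 → posterior Normal(3/14, 45/98)
obs 9: x=-3/2 → posterior Normal(1/18, 5/12)
obs 10: x=-3/4 → posterior Normal(-3/236, 45/118)

k = 7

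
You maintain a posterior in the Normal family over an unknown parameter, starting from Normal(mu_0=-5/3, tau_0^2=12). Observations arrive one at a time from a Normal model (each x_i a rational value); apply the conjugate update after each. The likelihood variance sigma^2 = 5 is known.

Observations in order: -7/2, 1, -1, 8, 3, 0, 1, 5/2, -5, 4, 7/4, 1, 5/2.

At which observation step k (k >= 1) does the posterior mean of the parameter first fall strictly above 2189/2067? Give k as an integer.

obs 1: x=-7/2 → posterior Normal(-151/51, 60/17)
obs 2: x=1 → posterior Normal(-115/87, 60/29)
obs 3: x=-1 → posterior Normal(-151/123, 60/41)
obs 4: x=8 → posterior Normal(137/159, 60/53)
obs 5: x=3 → posterior Normal(49/39, 12/13)
obs 6: x=0 → posterior Normal(35/33, 60/77)
obs 7: x=1 → posterior Normal(281/267, 60/89)
obs 8: x=5/2 → posterior Normal(371/303, 60/101)
obs 9: x=-5 → posterior Normal(191/339, 60/113)
obs 10: x=4 → posterior Normal(67/75, 12/25)
obs 11: x=7/4 → posterior Normal(398/411, 60/137)
obs 12: x=1 → posterior Normal(434/447, 60/149)
obs 13: x=5/2 → posterior Normal(524/483, 60/161)

k = 5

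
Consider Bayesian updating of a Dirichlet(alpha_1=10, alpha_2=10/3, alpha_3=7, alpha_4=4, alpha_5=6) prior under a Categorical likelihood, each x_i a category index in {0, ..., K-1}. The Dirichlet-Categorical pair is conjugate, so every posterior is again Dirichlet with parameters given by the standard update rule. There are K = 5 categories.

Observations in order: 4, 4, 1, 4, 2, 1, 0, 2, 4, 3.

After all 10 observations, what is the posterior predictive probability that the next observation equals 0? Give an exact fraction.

3/11

obs 1: x=4 → posterior Dirichlet(10, 10/3, 7, 4, 7)
obs 2: x=4 → posterior Dirichlet(10, 10/3, 7, 4, 8)
obs 3: x=1 → posterior Dirichlet(10, 13/3, 7, 4, 8)
obs 4: x=4 → posterior Dirichlet(10, 13/3, 7, 4, 9)
obs 5: x=2 → posterior Dirichlet(10, 13/3, 8, 4, 9)
obs 6: x=1 → posterior Dirichlet(10, 16/3, 8, 4, 9)
obs 7: x=0 → posterior Dirichlet(11, 16/3, 8, 4, 9)
obs 8: x=2 → posterior Dirichlet(11, 16/3, 9, 4, 9)
obs 9: x=4 → posterior Dirichlet(11, 16/3, 9, 4, 10)
obs 10: x=3 → posterior Dirichlet(11, 16/3, 9, 5, 10)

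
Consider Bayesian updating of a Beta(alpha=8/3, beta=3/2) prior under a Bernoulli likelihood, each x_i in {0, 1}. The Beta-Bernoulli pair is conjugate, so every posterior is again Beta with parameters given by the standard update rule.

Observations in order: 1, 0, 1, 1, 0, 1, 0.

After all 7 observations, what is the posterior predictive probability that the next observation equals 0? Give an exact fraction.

obs 1: x=1 → posterior Beta(11/3, 3/2)
obs 2: x=0 → posterior Beta(11/3, 5/2)
obs 3: x=1 → posterior Beta(14/3, 5/2)
obs 4: x=1 → posterior Beta(17/3, 5/2)
obs 5: x=0 → posterior Beta(17/3, 7/2)
obs 6: x=1 → posterior Beta(20/3, 7/2)
obs 7: x=0 → posterior Beta(20/3, 9/2)

27/67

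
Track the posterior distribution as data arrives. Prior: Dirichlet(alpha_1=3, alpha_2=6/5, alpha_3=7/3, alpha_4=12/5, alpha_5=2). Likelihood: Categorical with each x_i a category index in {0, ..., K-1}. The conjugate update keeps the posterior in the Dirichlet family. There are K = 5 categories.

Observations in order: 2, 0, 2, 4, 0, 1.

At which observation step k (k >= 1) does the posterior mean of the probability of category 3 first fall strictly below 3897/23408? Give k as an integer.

k = 4

obs 1: x=2 → posterior Dirichlet(3, 6/5, 10/3, 12/5, 2)
obs 2: x=0 → posterior Dirichlet(4, 6/5, 10/3, 12/5, 2)
obs 3: x=2 → posterior Dirichlet(4, 6/5, 13/3, 12/5, 2)
obs 4: x=4 → posterior Dirichlet(4, 6/5, 13/3, 12/5, 3)
obs 5: x=0 → posterior Dirichlet(5, 6/5, 13/3, 12/5, 3)
obs 6: x=1 → posterior Dirichlet(5, 11/5, 13/3, 12/5, 3)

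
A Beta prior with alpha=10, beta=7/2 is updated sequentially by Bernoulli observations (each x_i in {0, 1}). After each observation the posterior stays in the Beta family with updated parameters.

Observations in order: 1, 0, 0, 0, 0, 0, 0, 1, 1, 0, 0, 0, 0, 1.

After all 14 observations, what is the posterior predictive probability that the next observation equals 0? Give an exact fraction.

obs 1: x=1 → posterior Beta(11, 7/2)
obs 2: x=0 → posterior Beta(11, 9/2)
obs 3: x=0 → posterior Beta(11, 11/2)
obs 4: x=0 → posterior Beta(11, 13/2)
obs 5: x=0 → posterior Beta(11, 15/2)
obs 6: x=0 → posterior Beta(11, 17/2)
obs 7: x=0 → posterior Beta(11, 19/2)
obs 8: x=1 → posterior Beta(12, 19/2)
obs 9: x=1 → posterior Beta(13, 19/2)
obs 10: x=0 → posterior Beta(13, 21/2)
obs 11: x=0 → posterior Beta(13, 23/2)
obs 12: x=0 → posterior Beta(13, 25/2)
obs 13: x=0 → posterior Beta(13, 27/2)
obs 14: x=1 → posterior Beta(14, 27/2)

27/55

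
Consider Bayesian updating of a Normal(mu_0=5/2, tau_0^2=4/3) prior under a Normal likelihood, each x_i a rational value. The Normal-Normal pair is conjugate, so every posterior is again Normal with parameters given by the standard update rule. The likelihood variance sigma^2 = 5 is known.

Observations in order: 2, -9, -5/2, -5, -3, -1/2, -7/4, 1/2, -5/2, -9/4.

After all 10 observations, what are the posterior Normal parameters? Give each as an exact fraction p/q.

mu_0=-117/110, tau_0^2=4/11

obs 1: x=2 → posterior Normal(91/38, 20/19)
obs 2: x=-9 → posterior Normal(19/46, 20/23)
obs 3: x=-5/2 → posterior Normal(-1/54, 20/27)
obs 4: x=-5 → posterior Normal(-41/62, 20/31)
obs 5: x=-3 → posterior Normal(-13/14, 4/7)
obs 6: x=-1/2 → posterior Normal(-23/26, 20/39)
obs 7: x=-7/4 → posterior Normal(-83/86, 20/43)
obs 8: x=1/2 → posterior Normal(-79/94, 20/47)
obs 9: x=-5/2 → posterior Normal(-33/34, 20/51)
obs 10: x=-9/4 → posterior Normal(-117/110, 4/11)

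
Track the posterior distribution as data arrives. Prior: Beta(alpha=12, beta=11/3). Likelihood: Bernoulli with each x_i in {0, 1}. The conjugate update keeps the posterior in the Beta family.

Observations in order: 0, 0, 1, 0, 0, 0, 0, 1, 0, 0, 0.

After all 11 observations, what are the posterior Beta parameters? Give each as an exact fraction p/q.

alpha=14, beta=38/3

obs 1: x=0 → posterior Beta(12, 14/3)
obs 2: x=0 → posterior Beta(12, 17/3)
obs 3: x=1 → posterior Beta(13, 17/3)
obs 4: x=0 → posterior Beta(13, 20/3)
obs 5: x=0 → posterior Beta(13, 23/3)
obs 6: x=0 → posterior Beta(13, 26/3)
obs 7: x=0 → posterior Beta(13, 29/3)
obs 8: x=1 → posterior Beta(14, 29/3)
obs 9: x=0 → posterior Beta(14, 32/3)
obs 10: x=0 → posterior Beta(14, 35/3)
obs 11: x=0 → posterior Beta(14, 38/3)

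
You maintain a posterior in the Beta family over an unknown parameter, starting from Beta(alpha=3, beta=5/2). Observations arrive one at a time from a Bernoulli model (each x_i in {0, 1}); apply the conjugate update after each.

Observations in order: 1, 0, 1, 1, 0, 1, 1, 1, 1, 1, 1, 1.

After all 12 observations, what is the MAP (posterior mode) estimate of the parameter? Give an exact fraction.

24/31

obs 1: x=1 → posterior Beta(4, 5/2)
obs 2: x=0 → posterior Beta(4, 7/2)
obs 3: x=1 → posterior Beta(5, 7/2)
obs 4: x=1 → posterior Beta(6, 7/2)
obs 5: x=0 → posterior Beta(6, 9/2)
obs 6: x=1 → posterior Beta(7, 9/2)
obs 7: x=1 → posterior Beta(8, 9/2)
obs 8: x=1 → posterior Beta(9, 9/2)
obs 9: x=1 → posterior Beta(10, 9/2)
obs 10: x=1 → posterior Beta(11, 9/2)
obs 11: x=1 → posterior Beta(12, 9/2)
obs 12: x=1 → posterior Beta(13, 9/2)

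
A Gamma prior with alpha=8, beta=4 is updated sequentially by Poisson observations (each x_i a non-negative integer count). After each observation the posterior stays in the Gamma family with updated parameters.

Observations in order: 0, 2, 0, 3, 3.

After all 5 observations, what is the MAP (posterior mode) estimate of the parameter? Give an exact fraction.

5/3

obs 1: x=0 → posterior Gamma(8, 5)
obs 2: x=2 → posterior Gamma(10, 6)
obs 3: x=0 → posterior Gamma(10, 7)
obs 4: x=3 → posterior Gamma(13, 8)
obs 5: x=3 → posterior Gamma(16, 9)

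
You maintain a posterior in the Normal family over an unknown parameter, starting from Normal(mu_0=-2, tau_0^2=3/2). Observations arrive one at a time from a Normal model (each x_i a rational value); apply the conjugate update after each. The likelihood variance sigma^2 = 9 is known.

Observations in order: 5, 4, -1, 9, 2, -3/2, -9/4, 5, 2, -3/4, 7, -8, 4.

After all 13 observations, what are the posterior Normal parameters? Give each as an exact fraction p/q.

mu_0=25/38, tau_0^2=9/19

obs 1: x=5 → posterior Normal(-1, 9/7)
obs 2: x=4 → posterior Normal(-3/8, 9/8)
obs 3: x=-1 → posterior Normal(-4/9, 1)
obs 4: x=9 → posterior Normal(1/2, 9/10)
obs 5: x=2 → posterior Normal(7/11, 9/11)
obs 6: x=-3/2 → posterior Normal(11/24, 3/4)
obs 7: x=-9/4 → posterior Normal(1/4, 9/13)
obs 8: x=5 → posterior Normal(33/56, 9/14)
obs 9: x=2 → posterior Normal(41/60, 3/5)
obs 10: x=-3/4 → posterior Normal(19/32, 9/16)
obs 11: x=7 → posterior Normal(33/34, 9/17)
obs 12: x=-8 → posterior Normal(17/36, 1/2)
obs 13: x=4 → posterior Normal(25/38, 9/19)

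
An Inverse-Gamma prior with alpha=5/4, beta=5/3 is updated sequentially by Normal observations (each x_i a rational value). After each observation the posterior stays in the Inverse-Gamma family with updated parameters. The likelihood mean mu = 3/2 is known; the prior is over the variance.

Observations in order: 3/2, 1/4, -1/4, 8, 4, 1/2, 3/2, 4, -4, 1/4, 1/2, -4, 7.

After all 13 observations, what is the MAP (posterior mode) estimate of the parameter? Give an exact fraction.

7537/840

obs 1: x=3/2 → posterior Inverse-Gamma(7/4, 5/3)
obs 2: x=1/4 → posterior Inverse-Gamma(9/4, 235/96)
obs 3: x=-1/4 → posterior Inverse-Gamma(11/4, 191/48)
obs 4: x=8 → posterior Inverse-Gamma(13/4, 1205/48)
obs 5: x=4 → posterior Inverse-Gamma(15/4, 1355/48)
obs 6: x=1/2 → posterior Inverse-Gamma(17/4, 1379/48)
obs 7: x=3/2 → posterior Inverse-Gamma(19/4, 1379/48)
obs 8: x=4 → posterior Inverse-Gamma(21/4, 1529/48)
obs 9: x=-4 → posterior Inverse-Gamma(23/4, 2255/48)
obs 10: x=1/4 → posterior Inverse-Gamma(25/4, 4585/96)
obs 11: x=1/2 → posterior Inverse-Gamma(27/4, 4633/96)
obs 12: x=-4 → posterior Inverse-Gamma(29/4, 6085/96)
obs 13: x=7 → posterior Inverse-Gamma(31/4, 7537/96)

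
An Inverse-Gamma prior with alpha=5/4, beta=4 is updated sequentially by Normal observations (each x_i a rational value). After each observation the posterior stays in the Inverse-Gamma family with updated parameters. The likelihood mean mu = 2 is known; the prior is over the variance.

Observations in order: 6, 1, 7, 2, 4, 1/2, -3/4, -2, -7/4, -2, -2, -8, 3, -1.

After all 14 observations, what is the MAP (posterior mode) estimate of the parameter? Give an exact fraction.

51/4

obs 1: x=6 → posterior Inverse-Gamma(7/4, 12)
obs 2: x=1 → posterior Inverse-Gamma(9/4, 25/2)
obs 3: x=7 → posterior Inverse-Gamma(11/4, 25)
obs 4: x=2 → posterior Inverse-Gamma(13/4, 25)
obs 5: x=4 → posterior Inverse-Gamma(15/4, 27)
obs 6: x=1/2 → posterior Inverse-Gamma(17/4, 225/8)
obs 7: x=-3/4 → posterior Inverse-Gamma(19/4, 1021/32)
obs 8: x=-2 → posterior Inverse-Gamma(21/4, 1277/32)
obs 9: x=-7/4 → posterior Inverse-Gamma(23/4, 751/16)
obs 10: x=-2 → posterior Inverse-Gamma(25/4, 879/16)
obs 11: x=-2 → posterior Inverse-Gamma(27/4, 1007/16)
obs 12: x=-8 → posterior Inverse-Gamma(29/4, 1807/16)
obs 13: x=3 → posterior Inverse-Gamma(31/4, 1815/16)
obs 14: x=-1 → posterior Inverse-Gamma(33/4, 1887/16)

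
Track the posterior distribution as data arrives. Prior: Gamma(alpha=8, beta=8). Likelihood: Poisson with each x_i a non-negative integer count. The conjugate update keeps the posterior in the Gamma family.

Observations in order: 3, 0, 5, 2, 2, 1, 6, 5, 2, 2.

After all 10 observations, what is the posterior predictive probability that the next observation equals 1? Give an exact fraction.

55733033823399380971061838893924580401596071936/206007596521214410095208558252435839890349094339

obs 1: x=3 → posterior Gamma(11, 9)
obs 2: x=0 → posterior Gamma(11, 10)
obs 3: x=5 → posterior Gamma(16, 11)
obs 4: x=2 → posterior Gamma(18, 12)
obs 5: x=2 → posterior Gamma(20, 13)
obs 6: x=1 → posterior Gamma(21, 14)
obs 7: x=6 → posterior Gamma(27, 15)
obs 8: x=5 → posterior Gamma(32, 16)
obs 9: x=2 → posterior Gamma(34, 17)
obs 10: x=2 → posterior Gamma(36, 18)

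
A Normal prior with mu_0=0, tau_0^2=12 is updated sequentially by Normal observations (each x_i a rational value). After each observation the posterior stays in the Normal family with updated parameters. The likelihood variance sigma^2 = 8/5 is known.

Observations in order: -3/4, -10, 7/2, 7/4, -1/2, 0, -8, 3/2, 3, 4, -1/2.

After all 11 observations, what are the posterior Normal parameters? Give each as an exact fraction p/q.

obs 1: x=-3/4 → posterior Normal(-45/68, 24/17)
obs 2: x=-10 → posterior Normal(-645/128, 3/4)
obs 3: x=7/2 → posterior Normal(-435/188, 24/47)
obs 4: x=7/4 → posterior Normal(-165/124, 12/31)
obs 5: x=-1/2 → posterior Normal(-90/77, 24/77)
obs 6: x=0 → posterior Normal(-45/46, 6/23)
obs 7: x=-8 → posterior Normal(-210/107, 24/107)
obs 8: x=3/2 → posterior Normal(-375/244, 12/61)
obs 9: x=3 → posterior Normal(-285/274, 24/137)
obs 10: x=4 → posterior Normal(-165/304, 3/19)
obs 11: x=-1/2 → posterior Normal(-90/167, 24/167)

mu_0=-90/167, tau_0^2=24/167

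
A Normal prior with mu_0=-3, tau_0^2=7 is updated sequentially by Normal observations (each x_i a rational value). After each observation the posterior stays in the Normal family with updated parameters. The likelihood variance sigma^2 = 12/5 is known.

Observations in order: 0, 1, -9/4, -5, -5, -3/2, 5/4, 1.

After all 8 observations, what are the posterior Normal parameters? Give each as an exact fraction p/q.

mu_0=-807/584, tau_0^2=21/73

obs 1: x=0 → posterior Normal(-36/47, 84/47)
obs 2: x=1 → posterior Normal(-1/82, 42/41)
obs 3: x=-9/4 → posterior Normal(-319/468, 28/39)
obs 4: x=-5 → posterior Normal(-1019/608, 21/38)
obs 5: x=-5 → posterior Normal(-1719/748, 84/187)
obs 6: x=-3/2 → posterior Normal(-643/296, 14/37)
obs 7: x=5/4 → posterior Normal(-877/514, 84/257)
obs 8: x=1 → posterior Normal(-807/584, 21/73)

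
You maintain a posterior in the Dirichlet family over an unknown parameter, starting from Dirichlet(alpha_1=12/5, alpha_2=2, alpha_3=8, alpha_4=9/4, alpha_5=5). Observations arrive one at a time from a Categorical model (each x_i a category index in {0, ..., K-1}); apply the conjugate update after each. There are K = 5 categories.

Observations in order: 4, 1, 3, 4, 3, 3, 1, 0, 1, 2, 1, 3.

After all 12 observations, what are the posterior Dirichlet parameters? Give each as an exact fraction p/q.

obs 1: x=4 → posterior Dirichlet(12/5, 2, 8, 9/4, 6)
obs 2: x=1 → posterior Dirichlet(12/5, 3, 8, 9/4, 6)
obs 3: x=3 → posterior Dirichlet(12/5, 3, 8, 13/4, 6)
obs 4: x=4 → posterior Dirichlet(12/5, 3, 8, 13/4, 7)
obs 5: x=3 → posterior Dirichlet(12/5, 3, 8, 17/4, 7)
obs 6: x=3 → posterior Dirichlet(12/5, 3, 8, 21/4, 7)
obs 7: x=1 → posterior Dirichlet(12/5, 4, 8, 21/4, 7)
obs 8: x=0 → posterior Dirichlet(17/5, 4, 8, 21/4, 7)
obs 9: x=1 → posterior Dirichlet(17/5, 5, 8, 21/4, 7)
obs 10: x=2 → posterior Dirichlet(17/5, 5, 9, 21/4, 7)
obs 11: x=1 → posterior Dirichlet(17/5, 6, 9, 21/4, 7)
obs 12: x=3 → posterior Dirichlet(17/5, 6, 9, 25/4, 7)

alpha_1=17/5, alpha_2=6, alpha_3=9, alpha_4=25/4, alpha_5=7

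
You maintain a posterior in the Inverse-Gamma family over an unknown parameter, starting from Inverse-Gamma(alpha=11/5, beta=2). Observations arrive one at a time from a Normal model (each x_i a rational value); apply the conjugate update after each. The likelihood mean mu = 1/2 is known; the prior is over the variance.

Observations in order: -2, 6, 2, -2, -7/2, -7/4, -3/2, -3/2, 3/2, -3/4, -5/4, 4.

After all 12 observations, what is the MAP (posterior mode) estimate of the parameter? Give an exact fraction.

7675/1472

obs 1: x=-2 → posterior Inverse-Gamma(27/10, 41/8)
obs 2: x=6 → posterior Inverse-Gamma(16/5, 81/4)
obs 3: x=2 → posterior Inverse-Gamma(37/10, 171/8)
obs 4: x=-2 → posterior Inverse-Gamma(21/5, 49/2)
obs 5: x=-7/2 → posterior Inverse-Gamma(47/10, 65/2)
obs 6: x=-7/4 → posterior Inverse-Gamma(26/5, 1121/32)
obs 7: x=-3/2 → posterior Inverse-Gamma(57/10, 1185/32)
obs 8: x=-3/2 → posterior Inverse-Gamma(31/5, 1249/32)
obs 9: x=3/2 → posterior Inverse-Gamma(67/10, 1265/32)
obs 10: x=-3/4 → posterior Inverse-Gamma(36/5, 645/16)
obs 11: x=-5/4 → posterior Inverse-Gamma(77/10, 1339/32)
obs 12: x=4 → posterior Inverse-Gamma(41/5, 1535/32)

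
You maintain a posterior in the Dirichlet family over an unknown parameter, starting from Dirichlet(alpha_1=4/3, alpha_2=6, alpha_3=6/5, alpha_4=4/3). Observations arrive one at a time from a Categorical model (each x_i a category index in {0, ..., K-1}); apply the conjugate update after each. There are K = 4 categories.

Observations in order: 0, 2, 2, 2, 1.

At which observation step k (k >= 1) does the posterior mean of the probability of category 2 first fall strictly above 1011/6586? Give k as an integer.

k = 2

obs 1: x=0 → posterior Dirichlet(7/3, 6, 6/5, 4/3)
obs 2: x=2 → posterior Dirichlet(7/3, 6, 11/5, 4/3)
obs 3: x=2 → posterior Dirichlet(7/3, 6, 16/5, 4/3)
obs 4: x=2 → posterior Dirichlet(7/3, 6, 21/5, 4/3)
obs 5: x=1 → posterior Dirichlet(7/3, 7, 21/5, 4/3)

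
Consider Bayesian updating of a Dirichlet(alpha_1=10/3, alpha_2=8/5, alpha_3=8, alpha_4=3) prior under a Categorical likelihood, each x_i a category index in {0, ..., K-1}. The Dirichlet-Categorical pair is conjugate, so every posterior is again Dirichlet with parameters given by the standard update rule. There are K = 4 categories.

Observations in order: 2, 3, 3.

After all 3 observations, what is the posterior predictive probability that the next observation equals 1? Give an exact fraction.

6/71

obs 1: x=2 → posterior Dirichlet(10/3, 8/5, 9, 3)
obs 2: x=3 → posterior Dirichlet(10/3, 8/5, 9, 4)
obs 3: x=3 → posterior Dirichlet(10/3, 8/5, 9, 5)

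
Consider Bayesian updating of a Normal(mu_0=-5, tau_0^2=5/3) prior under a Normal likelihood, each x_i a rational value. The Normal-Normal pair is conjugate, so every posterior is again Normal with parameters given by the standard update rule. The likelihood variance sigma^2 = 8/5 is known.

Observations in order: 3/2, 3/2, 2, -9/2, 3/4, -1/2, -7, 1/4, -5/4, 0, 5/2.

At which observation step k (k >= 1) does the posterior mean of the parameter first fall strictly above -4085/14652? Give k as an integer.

k = 3

obs 1: x=3/2 → posterior Normal(-165/98, 40/49)
obs 2: x=3/2 → posterior Normal(-45/74, 20/37)
obs 3: x=2 → posterior Normal(5/99, 40/99)
obs 4: x=-9/2 → posterior Normal(-215/248, 10/31)
obs 5: x=3/4 → posterior Normal(-355/596, 40/149)
obs 6: x=-1/2 → posterior Normal(-135/232, 20/87)
obs 7: x=-7 → posterior Normal(-1105/796, 40/199)
obs 8: x=1/4 → posterior Normal(-135/112, 5/28)
obs 9: x=-5/4 → posterior Normal(-1205/996, 40/249)
obs 10: x=0 → posterior Normal(-1205/1096, 20/137)
obs 11: x=5/2 → posterior Normal(-955/1196, 40/299)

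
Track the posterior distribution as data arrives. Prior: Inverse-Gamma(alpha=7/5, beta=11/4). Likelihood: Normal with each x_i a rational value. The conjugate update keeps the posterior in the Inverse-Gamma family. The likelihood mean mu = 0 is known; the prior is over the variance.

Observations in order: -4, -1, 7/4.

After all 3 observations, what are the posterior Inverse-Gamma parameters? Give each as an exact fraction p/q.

obs 1: x=-4 → posterior Inverse-Gamma(19/10, 43/4)
obs 2: x=-1 → posterior Inverse-Gamma(12/5, 45/4)
obs 3: x=7/4 → posterior Inverse-Gamma(29/10, 409/32)

alpha=29/10, beta=409/32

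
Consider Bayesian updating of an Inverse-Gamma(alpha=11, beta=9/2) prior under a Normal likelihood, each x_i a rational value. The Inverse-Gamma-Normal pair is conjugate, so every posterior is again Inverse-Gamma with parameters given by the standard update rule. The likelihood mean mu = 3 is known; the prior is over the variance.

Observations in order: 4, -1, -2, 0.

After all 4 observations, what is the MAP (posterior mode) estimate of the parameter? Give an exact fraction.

15/7

obs 1: x=4 → posterior Inverse-Gamma(23/2, 5)
obs 2: x=-1 → posterior Inverse-Gamma(12, 13)
obs 3: x=-2 → posterior Inverse-Gamma(25/2, 51/2)
obs 4: x=0 → posterior Inverse-Gamma(13, 30)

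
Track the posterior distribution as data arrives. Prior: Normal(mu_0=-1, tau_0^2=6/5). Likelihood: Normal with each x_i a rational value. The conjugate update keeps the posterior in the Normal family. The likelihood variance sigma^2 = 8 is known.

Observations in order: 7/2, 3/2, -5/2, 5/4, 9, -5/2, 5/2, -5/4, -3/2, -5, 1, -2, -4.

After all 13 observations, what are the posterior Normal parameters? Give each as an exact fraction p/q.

mu_0=-20/59, tau_0^2=24/59

obs 1: x=7/2 → posterior Normal(-19/46, 24/23)
obs 2: x=3/2 → posterior Normal(-5/26, 12/13)
obs 3: x=-5/2 → posterior Normal(-25/58, 24/29)
obs 4: x=5/4 → posterior Normal(-35/128, 3/4)
obs 5: x=9 → posterior Normal(73/140, 24/35)
obs 6: x=-5/2 → posterior Normal(43/152, 12/19)
obs 7: x=5/2 → posterior Normal(73/164, 24/41)
obs 8: x=-5/4 → posterior Normal(29/88, 6/11)
obs 9: x=-3/2 → posterior Normal(10/47, 24/47)
obs 10: x=-5 → posterior Normal(-1/10, 12/25)
obs 11: x=1 → posterior Normal(-2/53, 24/53)
obs 12: x=-2 → posterior Normal(-1/7, 3/7)
obs 13: x=-4 → posterior Normal(-20/59, 24/59)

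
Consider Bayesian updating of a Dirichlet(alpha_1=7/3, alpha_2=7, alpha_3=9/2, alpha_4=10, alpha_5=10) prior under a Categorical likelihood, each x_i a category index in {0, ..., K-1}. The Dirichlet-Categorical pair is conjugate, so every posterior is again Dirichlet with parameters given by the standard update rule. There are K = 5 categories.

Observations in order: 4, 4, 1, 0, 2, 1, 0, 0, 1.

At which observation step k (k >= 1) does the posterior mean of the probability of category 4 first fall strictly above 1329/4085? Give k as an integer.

k = 2

obs 1: x=4 → posterior Dirichlet(7/3, 7, 9/2, 10, 11)
obs 2: x=4 → posterior Dirichlet(7/3, 7, 9/2, 10, 12)
obs 3: x=1 → posterior Dirichlet(7/3, 8, 9/2, 10, 12)
obs 4: x=0 → posterior Dirichlet(10/3, 8, 9/2, 10, 12)
obs 5: x=2 → posterior Dirichlet(10/3, 8, 11/2, 10, 12)
obs 6: x=1 → posterior Dirichlet(10/3, 9, 11/2, 10, 12)
obs 7: x=0 → posterior Dirichlet(13/3, 9, 11/2, 10, 12)
obs 8: x=0 → posterior Dirichlet(16/3, 9, 11/2, 10, 12)
obs 9: x=1 → posterior Dirichlet(16/3, 10, 11/2, 10, 12)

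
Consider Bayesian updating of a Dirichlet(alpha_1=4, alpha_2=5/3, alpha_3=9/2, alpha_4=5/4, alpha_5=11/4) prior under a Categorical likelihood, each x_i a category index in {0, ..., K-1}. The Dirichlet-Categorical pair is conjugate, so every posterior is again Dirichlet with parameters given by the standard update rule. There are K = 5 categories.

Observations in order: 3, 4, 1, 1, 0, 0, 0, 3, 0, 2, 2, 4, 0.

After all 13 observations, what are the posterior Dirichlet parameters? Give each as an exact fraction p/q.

obs 1: x=3 → posterior Dirichlet(4, 5/3, 9/2, 9/4, 11/4)
obs 2: x=4 → posterior Dirichlet(4, 5/3, 9/2, 9/4, 15/4)
obs 3: x=1 → posterior Dirichlet(4, 8/3, 9/2, 9/4, 15/4)
obs 4: x=1 → posterior Dirichlet(4, 11/3, 9/2, 9/4, 15/4)
obs 5: x=0 → posterior Dirichlet(5, 11/3, 9/2, 9/4, 15/4)
obs 6: x=0 → posterior Dirichlet(6, 11/3, 9/2, 9/4, 15/4)
obs 7: x=0 → posterior Dirichlet(7, 11/3, 9/2, 9/4, 15/4)
obs 8: x=3 → posterior Dirichlet(7, 11/3, 9/2, 13/4, 15/4)
obs 9: x=0 → posterior Dirichlet(8, 11/3, 9/2, 13/4, 15/4)
obs 10: x=2 → posterior Dirichlet(8, 11/3, 11/2, 13/4, 15/4)
obs 11: x=2 → posterior Dirichlet(8, 11/3, 13/2, 13/4, 15/4)
obs 12: x=4 → posterior Dirichlet(8, 11/3, 13/2, 13/4, 19/4)
obs 13: x=0 → posterior Dirichlet(9, 11/3, 13/2, 13/4, 19/4)

alpha_1=9, alpha_2=11/3, alpha_3=13/2, alpha_4=13/4, alpha_5=19/4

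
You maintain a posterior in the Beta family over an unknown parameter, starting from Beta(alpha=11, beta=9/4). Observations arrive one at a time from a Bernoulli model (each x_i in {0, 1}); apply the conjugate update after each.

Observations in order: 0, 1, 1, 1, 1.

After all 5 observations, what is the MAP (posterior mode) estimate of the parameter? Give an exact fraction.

56/65

obs 1: x=0 → posterior Beta(11, 13/4)
obs 2: x=1 → posterior Beta(12, 13/4)
obs 3: x=1 → posterior Beta(13, 13/4)
obs 4: x=1 → posterior Beta(14, 13/4)
obs 5: x=1 → posterior Beta(15, 13/4)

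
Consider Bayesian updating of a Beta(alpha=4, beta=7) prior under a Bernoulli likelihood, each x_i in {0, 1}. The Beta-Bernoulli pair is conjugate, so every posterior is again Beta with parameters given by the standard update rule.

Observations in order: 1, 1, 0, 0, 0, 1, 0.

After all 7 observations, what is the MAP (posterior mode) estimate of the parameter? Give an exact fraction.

3/8

obs 1: x=1 → posterior Beta(5, 7)
obs 2: x=1 → posterior Beta(6, 7)
obs 3: x=0 → posterior Beta(6, 8)
obs 4: x=0 → posterior Beta(6, 9)
obs 5: x=0 → posterior Beta(6, 10)
obs 6: x=1 → posterior Beta(7, 10)
obs 7: x=0 → posterior Beta(7, 11)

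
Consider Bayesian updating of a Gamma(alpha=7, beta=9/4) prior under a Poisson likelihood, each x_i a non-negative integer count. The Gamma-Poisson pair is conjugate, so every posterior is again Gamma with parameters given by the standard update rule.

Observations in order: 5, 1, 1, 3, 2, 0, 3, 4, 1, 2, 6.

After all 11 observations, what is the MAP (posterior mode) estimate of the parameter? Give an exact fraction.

obs 1: x=5 → posterior Gamma(12, 13/4)
obs 2: x=1 → posterior Gamma(13, 17/4)
obs 3: x=1 → posterior Gamma(14, 21/4)
obs 4: x=3 → posterior Gamma(17, 25/4)
obs 5: x=2 → posterior Gamma(19, 29/4)
obs 6: x=0 → posterior Gamma(19, 33/4)
obs 7: x=3 → posterior Gamma(22, 37/4)
obs 8: x=4 → posterior Gamma(26, 41/4)
obs 9: x=1 → posterior Gamma(27, 45/4)
obs 10: x=2 → posterior Gamma(29, 49/4)
obs 11: x=6 → posterior Gamma(35, 53/4)

136/53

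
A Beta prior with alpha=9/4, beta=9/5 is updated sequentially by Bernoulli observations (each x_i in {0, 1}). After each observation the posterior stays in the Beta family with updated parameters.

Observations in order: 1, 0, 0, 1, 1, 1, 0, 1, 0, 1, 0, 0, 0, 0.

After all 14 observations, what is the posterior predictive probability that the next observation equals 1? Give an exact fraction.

165/361

obs 1: x=1 → posterior Beta(13/4, 9/5)
obs 2: x=0 → posterior Beta(13/4, 14/5)
obs 3: x=0 → posterior Beta(13/4, 19/5)
obs 4: x=1 → posterior Beta(17/4, 19/5)
obs 5: x=1 → posterior Beta(21/4, 19/5)
obs 6: x=1 → posterior Beta(25/4, 19/5)
obs 7: x=0 → posterior Beta(25/4, 24/5)
obs 8: x=1 → posterior Beta(29/4, 24/5)
obs 9: x=0 → posterior Beta(29/4, 29/5)
obs 10: x=1 → posterior Beta(33/4, 29/5)
obs 11: x=0 → posterior Beta(33/4, 34/5)
obs 12: x=0 → posterior Beta(33/4, 39/5)
obs 13: x=0 → posterior Beta(33/4, 44/5)
obs 14: x=0 → posterior Beta(33/4, 49/5)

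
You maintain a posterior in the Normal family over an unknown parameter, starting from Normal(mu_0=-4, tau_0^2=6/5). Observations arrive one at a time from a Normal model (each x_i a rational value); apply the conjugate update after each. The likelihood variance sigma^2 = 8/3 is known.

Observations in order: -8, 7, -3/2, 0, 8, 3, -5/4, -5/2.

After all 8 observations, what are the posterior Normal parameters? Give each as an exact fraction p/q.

mu_0=-149/368, tau_0^2=6/23

obs 1: x=-8 → posterior Normal(-152/29, 24/29)
obs 2: x=7 → posterior Normal(-89/38, 12/19)
obs 3: x=-3/2 → posterior Normal(-205/94, 24/47)
obs 4: x=0 → posterior Normal(-205/112, 3/7)
obs 5: x=8 → posterior Normal(-61/130, 24/65)
obs 6: x=3 → posterior Normal(-7/148, 12/37)
obs 7: x=-5/4 → posterior Normal(-59/332, 24/83)
obs 8: x=-5/2 → posterior Normal(-149/368, 6/23)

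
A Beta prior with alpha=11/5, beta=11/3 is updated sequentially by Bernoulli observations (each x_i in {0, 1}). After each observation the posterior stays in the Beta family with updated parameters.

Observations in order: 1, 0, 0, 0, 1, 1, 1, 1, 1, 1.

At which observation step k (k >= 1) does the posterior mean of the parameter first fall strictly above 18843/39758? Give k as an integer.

obs 1: x=1 → posterior Beta(16/5, 11/3)
obs 2: x=0 → posterior Beta(16/5, 14/3)
obs 3: x=0 → posterior Beta(16/5, 17/3)
obs 4: x=0 → posterior Beta(16/5, 20/3)
obs 5: x=1 → posterior Beta(21/5, 20/3)
obs 6: x=1 → posterior Beta(26/5, 20/3)
obs 7: x=1 → posterior Beta(31/5, 20/3)
obs 8: x=1 → posterior Beta(36/5, 20/3)
obs 9: x=1 → posterior Beta(41/5, 20/3)
obs 10: x=1 → posterior Beta(46/5, 20/3)

k = 7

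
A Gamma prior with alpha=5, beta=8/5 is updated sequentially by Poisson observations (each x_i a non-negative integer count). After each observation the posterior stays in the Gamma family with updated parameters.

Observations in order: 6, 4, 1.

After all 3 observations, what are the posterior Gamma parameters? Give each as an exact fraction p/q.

obs 1: x=6 → posterior Gamma(11, 13/5)
obs 2: x=4 → posterior Gamma(15, 18/5)
obs 3: x=1 → posterior Gamma(16, 23/5)

alpha=16, beta=23/5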